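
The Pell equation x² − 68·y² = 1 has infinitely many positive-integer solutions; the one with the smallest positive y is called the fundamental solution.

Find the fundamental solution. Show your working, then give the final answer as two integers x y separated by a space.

√68 = [8; 4,16, …], period ℓ=2 (even) → k=1
a_0=8:  p_0=8·1+0=8,  q_0=8·0+1=1
a_1=4:  p_1=4·8+1=33,  q_1=4·1+0=4
(x₁, y₁) = (33, 4);  33² − 68·4² = 1 ✓

33 4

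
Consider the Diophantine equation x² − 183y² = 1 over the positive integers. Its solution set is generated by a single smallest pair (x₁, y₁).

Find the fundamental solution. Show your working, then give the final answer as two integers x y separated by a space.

d=183: √d = [13; 1,1,8,1,1,26] (ℓ=6, even), read p_5/q_5
k=0  a_k=13  p_k/q_k = 13/1
…
k=4  a_k=1  p_k/q_k = 257/19
k=5  a_k=1  p_k/q_k = 487/36
fundamental: x₁=487, y₁=36  (since 237169 − 183·1296 = 1)

487 36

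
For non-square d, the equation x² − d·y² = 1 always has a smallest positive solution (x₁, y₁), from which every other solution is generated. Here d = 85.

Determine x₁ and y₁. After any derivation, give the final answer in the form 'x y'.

[9; 4,1,1,4,18] for √85; ℓ=5 ⇒ convergent index 9
k=0  a_k=9  p_k/q_k = 9/1
k=1  a_k=4  p_k/q_k = 37/4
k=2  a_k=1  p_k/q_k = 46/5
…
k=7  a_k=1  p_k/q_k = 34813/3776
k=8  a_k=1  p_k/q_k = 62739/6805
k=9  a_k=4  p_k/q_k = 285769/30996
→ (285769, 30996).  Check: 285769²=81663921361, 85·30996²=81663921360, difference 1.

285769 30996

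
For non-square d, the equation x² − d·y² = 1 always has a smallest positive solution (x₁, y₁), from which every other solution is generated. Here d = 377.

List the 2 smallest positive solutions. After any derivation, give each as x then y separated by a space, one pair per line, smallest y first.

[19; 2,2,2,38] for √377; ℓ=4 ⇒ convergent index 3
a_0=19:  p_0=19·1+0=19,  q_0=19·0+1=1
a_1=2:  p_1=2·19+1=39,  q_1=2·1+0=2
a_2=2:  p_2=2·39+19=97,  q_2=2·2+1=5
a_3=2:  p_3=2·97+39=233,  q_3=2·5+2=12
(x₁, y₁) = (233, 12);  233² − 377·12² = 1 ✓
k=2:  x_2 = 233·233+377·12·12 = 108577,  y_2 = 233·12+12·233 = 5592

233 12
108577 5592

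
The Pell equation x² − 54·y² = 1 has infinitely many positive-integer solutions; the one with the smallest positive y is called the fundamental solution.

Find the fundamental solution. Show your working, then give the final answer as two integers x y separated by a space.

485 66

d=54: √d = [7; 2,1,6,1,2,14] (ℓ=6, even), read p_5/q_5
i=0: a=7 ⇒ p=7, q=1
i=1: a=2 ⇒ p=15, q=2
…
i=3: a=6 ⇒ p=147, q=20
i=4: a=1 ⇒ p=169, q=23
i=5: a=2 ⇒ p=485, q=66
(x₁, y₁) = (485, 66);  485² − 54·66² = 1 ✓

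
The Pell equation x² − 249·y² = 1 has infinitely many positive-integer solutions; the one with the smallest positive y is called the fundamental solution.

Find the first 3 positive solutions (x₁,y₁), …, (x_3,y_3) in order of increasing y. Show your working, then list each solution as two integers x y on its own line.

8553815 542076
146335502108449 9273635639880
2503453625935556812055 158649927281879742324

[15; 1,3,1,1,5,…,3,1,30] for √249; ℓ=16 ⇒ convergent index 15
k=0  a_k=15  p_k/q_k = 15/1
k=1  a_k=1  p_k/q_k = 16/1
k=2  a_k=3  p_k/q_k = 63/4
…
k=4  a_k=1  p_k/q_k = 142/9
k=5  a_k=5  p_k/q_k = 789/50
…
k=8  a_k=10  p_k/q_k = 36751/2329
k=9  a_k=3  p_k/q_k = 113835/7214
…
k=11  a_k=5  p_k/q_k = 866765/54929
…
k=14  a_k=3  p_k/q_k = 6669699/422675
k=15  a_k=1  p_k/q_k = 8553815/542076
→ (8553815, 542076).  Check: 8553815²=73167751054225, 249·542076²=73167751054224, difference 1.
(8553815+542076√249)^2 = 146335502108449 + 9273635639880√249
(8553815+542076√249)^3 = 2503453625935556812055 + 158649927281879742324√249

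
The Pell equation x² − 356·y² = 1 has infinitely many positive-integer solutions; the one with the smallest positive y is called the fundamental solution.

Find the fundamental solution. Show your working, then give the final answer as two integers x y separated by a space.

500001 26500

[18; 1,6,1,1,2,…,6,1,36] for √356; ℓ=14 ⇒ convergent index 13
i=0: a=18 ⇒ p=18, q=1
i=1: a=1 ⇒ p=19, q=1
i=2: a=6 ⇒ p=132, q=7
i=3: a=1 ⇒ p=151, q=8
i=4: a=1 ⇒ p=283, q=15
i=5: a=2 ⇒ p=717, q=38
i=6: a=1 ⇒ p=1000, q=53
i=7: a=8 ⇒ p=8717, q=462
i=8: a=1 ⇒ p=9717, q=515
i=9: a=2 ⇒ p=28151, q=1492
…
i=11: a=1 ⇒ p=66019, q=3499
i=12: a=6 ⇒ p=433982, q=23001
i=13: a=1 ⇒ p=500001, q=26500
→ (500001, 26500).  Check: 500001²=250001000001, 356·26500²=250001000000, difference 1.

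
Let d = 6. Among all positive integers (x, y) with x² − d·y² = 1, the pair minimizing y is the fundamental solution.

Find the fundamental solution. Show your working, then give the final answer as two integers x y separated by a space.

d=6: √d = [2; 2,4] (ℓ=2, even), read p_1/q_1
step 0: (2, 1)  from 2·(1,0) + (0,1)
step 1: (5, 2)  from 2·(2,1) + (1,0)
fundamental: x₁=5, y₁=2  (since 25 − 6·4 = 1)

5 2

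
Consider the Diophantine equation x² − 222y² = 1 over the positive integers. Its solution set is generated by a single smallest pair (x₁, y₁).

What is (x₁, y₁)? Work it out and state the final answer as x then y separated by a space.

149 10

d=222: √d = [14; 1,8,1,28] (ℓ=4, even), read p_3/q_3
k=0  a_k=14  p_k/q_k = 14/1
…
k=2  a_k=8  p_k/q_k = 134/9
k=3  a_k=1  p_k/q_k = 149/10
→ (149, 10).  Check: 149²=22201, 222·10²=22200, difference 1.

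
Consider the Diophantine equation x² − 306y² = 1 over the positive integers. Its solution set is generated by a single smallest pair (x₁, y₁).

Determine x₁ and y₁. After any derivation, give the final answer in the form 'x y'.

35 2

d=306: √d = [17; 2,34] (ℓ=2, even), read p_1/q_1
a_0=17:  p_0=17·1+0=17,  q_0=17·0+1=1
a_1=2:  p_1=2·17+1=35,  q_1=2·1+0=2
→ (35, 2).  Check: 35²=1225, 306·2²=1224, difference 1.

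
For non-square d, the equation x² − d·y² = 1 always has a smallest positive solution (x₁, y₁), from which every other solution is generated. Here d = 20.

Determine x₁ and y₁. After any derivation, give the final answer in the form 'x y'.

9 2

√20 → a₀=4, period (2,8); ℓ=2 even so k=1
i=0: a=4 ⇒ p=4, q=1
i=1: a=2 ⇒ p=9, q=2
fundamental: x₁=9, y₁=2  (since 81 − 20·4 = 1)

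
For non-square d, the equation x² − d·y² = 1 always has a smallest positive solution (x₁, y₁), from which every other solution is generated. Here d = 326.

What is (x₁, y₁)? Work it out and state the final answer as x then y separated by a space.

325 18

√326 → a₀=18, period (18,36); ℓ=2 even so k=1
i=0: a=18 ⇒ p=18, q=1
i=1: a=18 ⇒ p=325, q=18
fundamental: x₁=325, y₁=18  (since 105625 − 326·324 = 1)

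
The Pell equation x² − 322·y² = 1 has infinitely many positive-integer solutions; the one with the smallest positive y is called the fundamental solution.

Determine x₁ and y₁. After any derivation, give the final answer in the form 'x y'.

323 18

d=322: √d = [17; 1,16,1,34] (ℓ=4, even), read p_3/q_3
i=0: a=17 ⇒ p=17, q=1
…
i=2: a=16 ⇒ p=305, q=17
i=3: a=1 ⇒ p=323, q=18
→ (323, 18).  Check: 323²=104329, 322·18²=104328, difference 1.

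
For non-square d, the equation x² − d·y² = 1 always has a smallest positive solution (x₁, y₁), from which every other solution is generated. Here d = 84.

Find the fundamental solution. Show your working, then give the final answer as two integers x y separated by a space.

√84 → a₀=9, period (6,18); ℓ=2 even so k=1
a_0=9:  p_0=9·1+0=9,  q_0=9·0+1=1
a_1=6:  p_1=6·9+1=55,  q_1=6·1+0=6
→ (55, 6).  Check: 55²=3025, 84·6²=3024, difference 1.

55 6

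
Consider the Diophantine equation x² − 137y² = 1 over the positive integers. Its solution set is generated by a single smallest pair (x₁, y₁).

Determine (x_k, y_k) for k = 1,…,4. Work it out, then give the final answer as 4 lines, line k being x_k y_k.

6083073 519712
74007554246657 6322892069952
900386710067742990849 76925228065277725280
10954236171143757109591351297 935883555725460013412300928

[11; 1,2,2,1,1,2,2,1,22] for √137; ℓ=9 ⇒ convergent index 17
k=0  a_k=11  p_k/q_k = 11/1
k=1  a_k=1  p_k/q_k = 12/1
k=2  a_k=2  p_k/q_k = 35/3
k=3  a_k=2  p_k/q_k = 82/7
k=4  a_k=1  p_k/q_k = 117/10
k=5  a_k=1  p_k/q_k = 199/17
k=6  a_k=2  p_k/q_k = 515/44
k=7  a_k=2  p_k/q_k = 1229/105
k=8  a_k=1  p_k/q_k = 1744/149
k=9  a_k=22  p_k/q_k = 39597/3383
k=10  a_k=1  p_k/q_k = 41341/3532
k=11  a_k=2  p_k/q_k = 122279/10447
k=12  a_k=2  p_k/q_k = 285899/24426
k=13  a_k=1  p_k/q_k = 408178/34873
k=14  a_k=1  p_k/q_k = 694077/59299
k=15  a_k=2  p_k/q_k = 1796332/153471
k=16  a_k=2  p_k/q_k = 4286741/366241
k=17  a_k=1  p_k/q_k = 6083073/519712
(x₁, y₁) = (6083073, 519712);  6083073² − 137·519712² = 1 ✓
n=2: (6083073,519712)∘(6083073,519712) = (6083073·6083073+137·519712·519712, 6083073·519712+519712·6083073) = (74007554246657,6322892069952)
n=3: (74007554246657,6322892069952)∘(6083073,519712) = (6083073·74007554246657+137·519712·6322892069952, 6083073·6322892069952+519712·74007554246657) = (900386710067742990849,76925228065277725280)
n=4: (900386710067742990849,76925228065277725280)∘(6083073,519712) = (6083073·900386710067742990849+137·519712·76925228065277725280, 6083073·76925228065277725280+519712·900386710067742990849) = (10954236171143757109591351297,935883555725460013412300928)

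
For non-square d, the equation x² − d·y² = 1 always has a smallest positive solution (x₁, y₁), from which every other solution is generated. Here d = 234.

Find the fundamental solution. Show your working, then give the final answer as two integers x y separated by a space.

√234 = [15; 3,2,1,2,1,2,3,30, …], period ℓ=8 (even) → k=7
a_0=15:  p_0=15·1+0=15,  q_0=15·0+1=1
a_1=3:  p_1=3·15+1=46,  q_1=3·1+0=3
a_2=2:  p_2=2·46+15=107,  q_2=2·3+1=7
a_3=1:  p_3=1·107+46=153,  q_3=1·7+3=10
a_4=2:  p_4=2·153+107=413,  q_4=2·10+7=27
…
a_6=2:  p_6=2·566+413=1545,  q_6=2·37+27=101
a_7=3:  p_7=3·1545+566=5201,  q_7=3·101+37=340
→ (5201, 340).  Check: 5201²=27050401, 234·340²=27050400, difference 1.

5201 340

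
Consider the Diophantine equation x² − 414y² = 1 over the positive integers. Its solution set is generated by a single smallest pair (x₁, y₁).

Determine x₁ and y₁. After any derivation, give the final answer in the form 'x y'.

[20; 2,1,7,2,7,1,2,40] for √414; ℓ=8 ⇒ convergent index 7
step 0: (20, 1)  from 20·(1,0) + (0,1)
step 1: (41, 2)  from 2·(20,1) + (1,0)
step 2: (61, 3)  from 1·(41,2) + (20,1)
step 3: (468, 23)  from 7·(61,3) + (41,2)
step 4: (997, 49)  from 2·(468,23) + (61,3)
step 5: (7447, 366)  from 7·(997,49) + (468,23)
step 6: (8444, 415)  from 1·(7447,366) + (997,49)
step 7: (24335, 1196)  from 2·(8444,415) + (7447,366)
fundamental: x₁=24335, y₁=1196  (since 592192225 − 414·1430416 = 1)

24335 1196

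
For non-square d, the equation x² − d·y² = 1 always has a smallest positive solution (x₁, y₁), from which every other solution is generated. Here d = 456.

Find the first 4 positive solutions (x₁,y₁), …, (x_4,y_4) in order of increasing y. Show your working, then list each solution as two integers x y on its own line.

1025 48
2101249 98400
4307559425 201719952
8830494720001 413525803200

√456 → a₀=21, period (2,1,4,1,2,42); ℓ=6 even so k=5
a_0=21:  p_0=21·1+0=21,  q_0=21·0+1=1
a_1=2:  p_1=2·21+1=43,  q_1=2·1+0=2
…
a_3=4:  p_3=4·64+43=299,  q_3=4·3+2=14
a_4=1:  p_4=1·299+64=363,  q_4=1·14+3=17
a_5=2:  p_5=2·363+299=1025,  q_5=2·17+14=48
fundamental: x₁=1025, y₁=48  (since 1050625 − 456·2304 = 1)
k=2:  x_2 = 1025·1025+456·48·48 = 2101249,  y_2 = 1025·48+48·1025 = 98400
k=3:  x_3 = 1025·2101249+456·48·98400 = 4307559425,  y_3 = 1025·98400+48·2101249 = 201719952
k=4:  x_4 = 1025·4307559425+456·48·201719952 = 8830494720001,  y_4 = 1025·201719952+48·4307559425 = 413525803200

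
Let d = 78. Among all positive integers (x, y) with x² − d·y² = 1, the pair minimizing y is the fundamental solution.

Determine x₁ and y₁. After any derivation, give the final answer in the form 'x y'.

√78 = [8; 1,4,1,16, …], period ℓ=4 (even) → k=3
a_0=8:  p_0=8·1+0=8,  q_0=8·0+1=1
a_1=1:  p_1=1·8+1=9,  q_1=1·1+0=1
a_2=4:  p_2=4·9+8=44,  q_2=4·1+1=5
a_3=1:  p_3=1·44+9=53,  q_3=1·5+1=6
(x₁, y₁) = (53, 6);  53² − 78·6² = 1 ✓

53 6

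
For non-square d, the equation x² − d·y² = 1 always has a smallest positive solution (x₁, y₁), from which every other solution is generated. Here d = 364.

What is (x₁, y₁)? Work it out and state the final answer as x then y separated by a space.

d=364: √d = [19; 12,1,2,3,1,8,1,3,2,1,12,38] (ℓ=12, even), read p_11/q_11
i=0: a=19 ⇒ p=19, q=1
…
i=4: a=3 ⇒ p=2423, q=127
…
i=6: a=8 ⇒ p=27607, q=1447
i=7: a=1 ⇒ p=30755, q=1612
i=8: a=3 ⇒ p=119872, q=6283
…
i=10: a=1 ⇒ p=390371, q=20461
i=11: a=12 ⇒ p=4954951, q=259710
→ (4954951, 259710).  Check: 4954951²=24551539412401, 364·259710²=24551539412400, difference 1.

4954951 259710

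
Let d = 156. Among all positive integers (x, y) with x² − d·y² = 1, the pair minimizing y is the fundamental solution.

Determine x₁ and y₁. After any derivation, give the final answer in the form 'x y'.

d=156: √d = [12; 2,24] (ℓ=2, even), read p_1/q_1
k=0  a_k=12  p_k/q_k = 12/1
k=1  a_k=2  p_k/q_k = 25/2
→ (25, 2).  Check: 25²=625, 156·2²=624, difference 1.

25 2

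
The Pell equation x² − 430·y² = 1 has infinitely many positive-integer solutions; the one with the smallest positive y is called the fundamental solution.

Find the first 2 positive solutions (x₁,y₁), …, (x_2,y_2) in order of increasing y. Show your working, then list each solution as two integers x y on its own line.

√430 = [20; 1,2,1,3,1,…,2,1,40, …], period ℓ=14 (even) → k=13
k=0  a_k=20  p_k/q_k = 20/1
k=1  a_k=1  p_k/q_k = 21/1
k=2  a_k=2  p_k/q_k = 62/3
k=3  a_k=1  p_k/q_k = 83/4
k=4  a_k=3  p_k/q_k = 311/15
…
k=7  a_k=8  p_k/q_k = 21794/1051
…
k=9  a_k=1  p_k/q_k = 155233/7486
k=10  a_k=3  p_k/q_k = 599138/28893
k=11  a_k=1  p_k/q_k = 754371/36379
k=12  a_k=2  p_k/q_k = 2107880/101651
k=13  a_k=1  p_k/q_k = 2862251/138030
fundamental: x₁=2862251, y₁=138030  (since 8192480787001 − 430·19052280900 = 1)
(x_2, y_2) = (2862251·2862251 + 430·138030·138030, 2862251·138030 + 138030·2862251) = (16384961574001, 790153011060)

2862251 138030
16384961574001 790153011060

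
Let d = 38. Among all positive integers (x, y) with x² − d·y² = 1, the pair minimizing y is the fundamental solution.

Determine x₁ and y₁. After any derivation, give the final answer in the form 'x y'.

37 6

[6; 6,12] for √38; ℓ=2 ⇒ convergent index 1
i=0: a=6 ⇒ p=6, q=1
i=1: a=6 ⇒ p=37, q=6
(x₁, y₁) = (37, 6);  37² − 38·6² = 1 ✓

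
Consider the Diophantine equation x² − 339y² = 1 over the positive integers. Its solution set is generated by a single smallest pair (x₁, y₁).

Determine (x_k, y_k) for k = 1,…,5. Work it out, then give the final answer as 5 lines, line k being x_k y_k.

97970 5321
19196241799 1042596740
3761311617998090 204286405230279
736991398411349512801 40027878239778270520
144406094600958511920229850 7843062462097867920458521

[18; 2,2,2,1,17,1,2,2,2,36] for √339; ℓ=10 ⇒ convergent index 9
a_0=18:  p_0=18·1+0=18,  q_0=18·0+1=1
…
a_2=2:  p_2=2·37+18=92,  q_2=2·2+1=5
a_3=2:  p_3=2·92+37=221,  q_3=2·5+2=12
a_4=1:  p_4=1·221+92=313,  q_4=1·12+5=17
a_5=17:  p_5=17·313+221=5542,  q_5=17·17+12=301
a_6=1:  p_6=1·5542+313=5855,  q_6=1·301+17=318
a_7=2:  p_7=2·5855+5542=17252,  q_7=2·318+301=937
a_8=2:  p_8=2·17252+5855=40359,  q_8=2·937+318=2192
a_9=2:  p_9=2·40359+17252=97970,  q_9=2·2192+937=5321
fundamental: x₁=97970, y₁=5321  (since 9598120900 − 339·28313041 = 1)
(x_2, y_2) = (97970·97970 + 339·5321·5321, 97970·5321 + 5321·97970) = (19196241799, 1042596740)
(x_3, y_3) = (97970·19196241799 + 339·5321·1042596740, 97970·1042596740 + 5321·19196241799) = (3761311617998090, 204286405230279)
(x_4, y_4) = (97970·3761311617998090 + 339·5321·204286405230279, 97970·204286405230279 + 5321·3761311617998090) = (736991398411349512801, 40027878239778270520)
(x_5, y_5) = (97970·736991398411349512801 + 339·5321·40027878239778270520, 97970·40027878239778270520 + 5321·736991398411349512801) = (144406094600958511920229850, 7843062462097867920458521)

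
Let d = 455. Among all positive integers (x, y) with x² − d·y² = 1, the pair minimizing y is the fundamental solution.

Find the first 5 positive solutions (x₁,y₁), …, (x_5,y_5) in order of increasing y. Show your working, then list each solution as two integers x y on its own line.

64 3
8191 384
1048384 49149
134184961 6290688
17174626624 805158915

d=455: √d = [21; 3,42] (ℓ=2, even), read p_1/q_1
step 0: (21, 1)  from 21·(1,0) + (0,1)
step 1: (64, 3)  from 3·(21,1) + (1,0)
→ (64, 3).  Check: 64²=4096, 455·3²=4095, difference 1.
k=2:  x_2 = 64·64+455·3·3 = 8191,  y_2 = 64·3+3·64 = 384
k=3:  x_3 = 64·8191+455·3·384 = 1048384,  y_3 = 64·384+3·8191 = 49149
k=4:  x_4 = 64·1048384+455·3·49149 = 134184961,  y_4 = 64·49149+3·1048384 = 6290688
k=5:  x_5 = 64·134184961+455·3·6290688 = 17174626624,  y_5 = 64·6290688+3·134184961 = 805158915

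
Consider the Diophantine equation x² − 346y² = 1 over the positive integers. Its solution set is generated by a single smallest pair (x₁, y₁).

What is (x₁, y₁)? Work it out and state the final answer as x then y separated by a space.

d=346: √d = [18; 1,1,1,1,36] (ℓ=5, odd), read p_9/q_9
k=0  a_k=18  p_k/q_k = 18/1
…
k=2  a_k=1  p_k/q_k = 37/2
…
k=4  a_k=1  p_k/q_k = 93/5
k=5  a_k=36  p_k/q_k = 3404/183
…
k=7  a_k=1  p_k/q_k = 6901/371
k=8  a_k=1  p_k/q_k = 10398/559
k=9  a_k=1  p_k/q_k = 17299/930
→ (17299, 930).  Check: 17299²=299255401, 346·930²=299255400, difference 1.

17299 930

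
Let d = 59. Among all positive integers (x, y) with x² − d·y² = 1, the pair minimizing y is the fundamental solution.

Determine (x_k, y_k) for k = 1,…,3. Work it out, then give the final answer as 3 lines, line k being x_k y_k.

[7; 1,2,7,2,1,14] for √59; ℓ=6 ⇒ convergent index 5
i=0: a=7 ⇒ p=7, q=1
…
i=4: a=2 ⇒ p=361, q=47
i=5: a=1 ⇒ p=530, q=69
(x₁, y₁) = (530, 69);  530² − 59·69² = 1 ✓
(530+69√59)^2 = 561799 + 73140√59
(530+69√59)^3 = 595506410 + 77528331√59

530 69
561799 73140
595506410 77528331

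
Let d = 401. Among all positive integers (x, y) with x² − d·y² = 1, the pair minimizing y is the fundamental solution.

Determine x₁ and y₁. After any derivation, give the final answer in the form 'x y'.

√401 → a₀=20, period (40); ℓ=1 odd so k=1
a_0=20:  p_0=20·1+0=20,  q_0=20·0+1=1
a_1=40:  p_1=40·20+1=801,  q_1=40·1+0=40
→ (801, 40).  Check: 801²=641601, 401·40²=641600, difference 1.

801 40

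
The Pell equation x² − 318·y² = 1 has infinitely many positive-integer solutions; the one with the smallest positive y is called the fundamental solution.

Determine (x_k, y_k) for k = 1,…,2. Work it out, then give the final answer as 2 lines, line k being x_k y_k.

√318 = [17; 1,4,1,34, …], period ℓ=4 (even) → k=3
k=0  a_k=17  p_k/q_k = 17/1
…
k=2  a_k=4  p_k/q_k = 89/5
k=3  a_k=1  p_k/q_k = 107/6
→ (107, 6).  Check: 107²=11449, 318·6²=11448, difference 1.
(107+6√318)^2 = 22897 + 1284√318

107 6
22897 1284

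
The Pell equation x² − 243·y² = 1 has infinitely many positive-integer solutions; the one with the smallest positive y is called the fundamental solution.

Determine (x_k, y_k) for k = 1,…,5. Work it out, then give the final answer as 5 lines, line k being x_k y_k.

[15; 1,1,2,3,15,3,2,1,1,30] for √243; ℓ=10 ⇒ convergent index 9
i=0: a=15 ⇒ p=15, q=1
i=1: a=1 ⇒ p=16, q=1
i=2: a=1 ⇒ p=31, q=2
i=3: a=2 ⇒ p=78, q=5
i=4: a=3 ⇒ p=265, q=17
i=5: a=15 ⇒ p=4053, q=260
i=6: a=3 ⇒ p=12424, q=797
i=7: a=2 ⇒ p=28901, q=1854
i=8: a=1 ⇒ p=41325, q=2651
i=9: a=1 ⇒ p=70226, q=4505
fundamental: x₁=70226, y₁=4505  (since 4931691076 − 243·20295025 = 1)
n=2: (70226,4505)∘(70226,4505) = (70226·70226+243·4505·4505, 70226·4505+4505·70226) = (9863382151,632736260)
n=3: (9863382151,632736260)∘(70226,4505) = (70226·9863382151+243·4505·632736260, 70226·632736260+4505·9863382151) = (1385331749802026,88869073185015)
n=4: (1385331749802026,88869073185015)∘(70226,4505) = (70226·1385331749802026+243·4505·88869073185015, 70226·88869073185015+4505·1385331749802026) = (194572614913330773601,12481839066348990520)
n=5: (194572614913330773601,12481839066348990520)∘(70226,4505) = (70226·194572614913330773601+243·4505·12481839066348990520, 70226·12481839066348990520+4505·194572614913330773601) = (27328112908421802064005626,1753099260457979343330025)

70226 4505
9863382151 632736260
1385331749802026 88869073185015
194572614913330773601 12481839066348990520
27328112908421802064005626 1753099260457979343330025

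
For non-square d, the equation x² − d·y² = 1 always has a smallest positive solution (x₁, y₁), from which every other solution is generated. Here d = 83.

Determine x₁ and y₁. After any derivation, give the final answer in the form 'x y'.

82 9

√83 → a₀=9, period (9,18); ℓ=2 even so k=1
k=0  a_k=9  p_k/q_k = 9/1
k=1  a_k=9  p_k/q_k = 82/9
(x₁, y₁) = (82, 9);  82² − 83·9² = 1 ✓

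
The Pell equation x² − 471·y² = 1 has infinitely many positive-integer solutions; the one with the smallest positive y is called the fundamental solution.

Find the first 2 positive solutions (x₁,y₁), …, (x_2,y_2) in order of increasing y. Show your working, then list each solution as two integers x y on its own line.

7838695 361188
122890278606049 5662485139320

√471 → a₀=21, period (1,2,2,1,3,…,2,1,42); ℓ=14 even so k=13
k=0  a_k=21  p_k/q_k = 21/1
…
k=5  a_k=3  p_k/q_k = 803/37
…
k=8  a_k=4  p_k/q_k = 198665/9154
…
k=12  a_k=2  p_k/q_k = 5506953/253747
k=13  a_k=1  p_k/q_k = 7838695/361188
→ (7838695, 361188).  Check: 7838695²=61445139303025, 471·361188²=61445139303024, difference 1.
(x_2, y_2) = (7838695·7838695 + 471·361188·361188, 7838695·361188 + 361188·7838695) = (122890278606049, 5662485139320)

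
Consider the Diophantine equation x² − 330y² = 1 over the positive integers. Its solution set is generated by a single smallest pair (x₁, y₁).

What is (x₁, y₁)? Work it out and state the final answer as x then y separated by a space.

109 6

√330 → a₀=18, period (6,36); ℓ=2 even so k=1
i=0: a=18 ⇒ p=18, q=1
i=1: a=6 ⇒ p=109, q=6
fundamental: x₁=109, y₁=6  (since 11881 − 330·36 = 1)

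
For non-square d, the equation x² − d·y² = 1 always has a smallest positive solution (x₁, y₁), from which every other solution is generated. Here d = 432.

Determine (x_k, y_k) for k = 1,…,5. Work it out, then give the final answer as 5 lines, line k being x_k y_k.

√432 → a₀=20, period (1,3,1,1,1,3,1,40); ℓ=8 even so k=7
step 0: (20, 1)  from 20·(1,0) + (0,1)
…
step 2: (83, 4)  from 3·(21,1) + (20,1)
step 3: (104, 5)  from 1·(83,4) + (21,1)
…
step 5: (291, 14)  from 1·(187,9) + (104,5)
step 6: (1060, 51)  from 3·(291,14) + (187,9)
step 7: (1351, 65)  from 1·(1060,51) + (291,14)
fundamental: x₁=1351, y₁=65  (since 1825201 − 432·4225 = 1)
(x_2, y_2) = (1351·1351 + 432·65·65, 1351·65 + 65·1351) = (3650401, 175630)
(x_3, y_3) = (1351·3650401 + 432·65·175630, 1351·175630 + 65·3650401) = (9863382151, 474552195)
(x_4, y_4) = (1351·9863382151 + 432·65·474552195, 1351·474552195 + 65·9863382151) = (26650854921601, 1282239855260)
(x_5, y_5) = (1351·26650854921601 + 432·65·1282239855260, 1351·1282239855260 + 65·26650854921601) = (72010600134783751, 3464611614360325)

1351 65
3650401 175630
9863382151 474552195
26650854921601 1282239855260
72010600134783751 3464611614360325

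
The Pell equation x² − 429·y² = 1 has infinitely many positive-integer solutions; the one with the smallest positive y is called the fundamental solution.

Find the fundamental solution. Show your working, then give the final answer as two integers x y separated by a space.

√429 = [20; 1,2,2,9,1,12,1,9,2,2,1,40, …], period ℓ=12 (even) → k=11
k=0  a_k=20  p_k/q_k = 20/1
…
k=2  a_k=2  p_k/q_k = 62/3
k=3  a_k=2  p_k/q_k = 145/7
k=4  a_k=9  p_k/q_k = 1367/66
…
k=10  a_k=2  p_k/q_k = 1085636/52415
k=11  a_k=1  p_k/q_k = 1524095/73584
(x₁, y₁) = (1524095, 73584);  1524095² − 429·73584² = 1 ✓

1524095 73584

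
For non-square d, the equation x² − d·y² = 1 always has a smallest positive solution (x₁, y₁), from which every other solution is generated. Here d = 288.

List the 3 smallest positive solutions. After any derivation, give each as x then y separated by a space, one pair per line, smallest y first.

√288 = [16; 1,32, …], period ℓ=2 (even) → k=1
i=0: a=16 ⇒ p=16, q=1
i=1: a=1 ⇒ p=17, q=1
(x₁, y₁) = (17, 1);  17² − 288·1² = 1 ✓
n=2: (17,1)∘(17,1) = (17·17+288·1·1, 17·1+1·17) = (577,34)
n=3: (577,34)∘(17,1) = (17·577+288·1·34, 17·34+1·577) = (19601,1155)

17 1
577 34
19601 1155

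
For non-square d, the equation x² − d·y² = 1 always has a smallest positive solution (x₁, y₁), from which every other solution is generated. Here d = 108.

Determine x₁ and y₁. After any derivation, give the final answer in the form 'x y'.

d=108: √d = [10; 2,1,1,4,1,1,2,20] (ℓ=8, even), read p_7/q_7
step 0: (10, 1)  from 10·(1,0) + (0,1)
step 1: (21, 2)  from 2·(10,1) + (1,0)
…
step 4: (239, 23)  from 4·(52,5) + (31,3)
step 5: (291, 28)  from 1·(239,23) + (52,5)
step 6: (530, 51)  from 1·(291,28) + (239,23)
step 7: (1351, 130)  from 2·(530,51) + (291,28)
fundamental: x₁=1351, y₁=130  (since 1825201 − 108·16900 = 1)

1351 130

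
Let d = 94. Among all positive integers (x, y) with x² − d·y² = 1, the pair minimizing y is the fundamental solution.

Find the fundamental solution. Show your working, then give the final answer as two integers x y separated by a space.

2143295 221064

√94 → a₀=9, period (1,2,3,1,1,…,2,1,18); ℓ=16 even so k=15
step 0: (9, 1)  from 9·(1,0) + (0,1)
…
step 2: (29, 3)  from 2·(10,1) + (9,1)
step 3: (97, 10)  from 3·(29,3) + (10,1)
…
step 5: (223, 23)  from 1·(126,13) + (97,10)
step 6: (1241, 128)  from 5·(223,23) + (126,13)
…
step 10: (85038, 8771)  from 5·(14417,1487) + (12953,1336)
step 11: (99455, 10258)  from 1·(85038,8771) + (14417,1487)
…
step 14: (1490361, 153719)  from 2·(652934,67345) + (184493,19029)
step 15: (2143295, 221064)  from 1·(1490361,153719) + (652934,67345)
fundamental: x₁=2143295, y₁=221064  (since 4593713457025 − 94·48869292096 = 1)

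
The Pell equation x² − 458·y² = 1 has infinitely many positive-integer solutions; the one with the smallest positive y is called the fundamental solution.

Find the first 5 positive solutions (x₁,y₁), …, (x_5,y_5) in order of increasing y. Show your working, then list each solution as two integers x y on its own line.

22899 1070
1048728401 49003860
48029663286099 2244278779210
2199662518128033601 102783479481255720
100740143957198019572499 4707277791038270685350

[21; 2,2,42] for √458; ℓ=3 ⇒ convergent index 5
step 0: (21, 1)  from 21·(1,0) + (0,1)
step 1: (43, 2)  from 2·(21,1) + (1,0)
…
step 3: (4537, 212)  from 42·(107,5) + (43,2)
step 4: (9181, 429)  from 2·(4537,212) + (107,5)
step 5: (22899, 1070)  from 2·(9181,429) + (4537,212)
fundamental: x₁=22899, y₁=1070  (since 524364201 − 458·1144900 = 1)
(x_2, y_2) = (22899·22899 + 458·1070·1070, 22899·1070 + 1070·22899) = (1048728401, 49003860)
(x_3, y_3) = (22899·1048728401 + 458·1070·49003860, 22899·49003860 + 1070·1048728401) = (48029663286099, 2244278779210)
(x_4, y_4) = (22899·48029663286099 + 458·1070·2244278779210, 22899·2244278779210 + 1070·48029663286099) = (2199662518128033601, 102783479481255720)
(x_5, y_5) = (22899·2199662518128033601 + 458·1070·102783479481255720, 22899·102783479481255720 + 1070·2199662518128033601) = (100740143957198019572499, 4707277791038270685350)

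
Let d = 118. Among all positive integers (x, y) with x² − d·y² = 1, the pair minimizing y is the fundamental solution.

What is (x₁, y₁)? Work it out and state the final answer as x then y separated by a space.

√118 = [10; 1,6,3,2,10,2,3,6,1,20, …], period ℓ=10 (even) → k=9
step 0: (10, 1)  from 10·(1,0) + (0,1)
…
step 6: (12112, 1115)  from 2·(5779,532) + (554,51)
step 7: (42115, 3877)  from 3·(12112,1115) + (5779,532)
step 8: (264802, 24377)  from 6·(42115,3877) + (12112,1115)
step 9: (306917, 28254)  from 1·(264802,24377) + (42115,3877)
fundamental: x₁=306917, y₁=28254  (since 94198044889 − 118·798288516 = 1)

306917 28254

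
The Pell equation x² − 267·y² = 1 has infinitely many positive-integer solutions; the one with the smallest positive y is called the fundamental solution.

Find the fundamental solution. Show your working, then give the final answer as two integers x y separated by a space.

√267 → a₀=16, period (2,1,15,1,2,32); ℓ=6 even so k=5
step 0: (16, 1)  from 16·(1,0) + (0,1)
step 1: (33, 2)  from 2·(16,1) + (1,0)
step 2: (49, 3)  from 1·(33,2) + (16,1)
step 3: (768, 47)  from 15·(49,3) + (33,2)
step 4: (817, 50)  from 1·(768,47) + (49,3)
step 5: (2402, 147)  from 2·(817,50) + (768,47)
(x₁, y₁) = (2402, 147);  2402² − 267·147² = 1 ✓

2402 147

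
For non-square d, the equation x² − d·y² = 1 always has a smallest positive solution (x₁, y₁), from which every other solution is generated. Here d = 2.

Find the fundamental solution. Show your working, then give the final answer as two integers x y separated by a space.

3 2

d=2: √d = [1; 2] (ℓ=1, odd), read p_1/q_1
a_0=1:  p_0=1·1+0=1,  q_0=1·0+1=1
a_1=2:  p_1=2·1+1=3,  q_1=2·1+0=2
→ (3, 2).  Check: 3²=9, 2·2²=8, difference 1.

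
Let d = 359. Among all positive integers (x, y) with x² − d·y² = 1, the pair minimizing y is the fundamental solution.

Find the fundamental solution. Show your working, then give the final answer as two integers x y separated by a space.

√359 = [18; 1,17,1,36, …], period ℓ=4 (even) → k=3
k=0  a_k=18  p_k/q_k = 18/1
…
k=2  a_k=17  p_k/q_k = 341/18
k=3  a_k=1  p_k/q_k = 360/19
(x₁, y₁) = (360, 19);  360² − 359·19² = 1 ✓

360 19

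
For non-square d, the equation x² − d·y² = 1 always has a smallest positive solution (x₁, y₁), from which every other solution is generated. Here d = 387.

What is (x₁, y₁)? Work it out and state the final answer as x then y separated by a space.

3482 177

[19; 1,2,19,2,1,38] for √387; ℓ=6 ⇒ convergent index 5
k=0  a_k=19  p_k/q_k = 19/1
…
k=2  a_k=2  p_k/q_k = 59/3
k=3  a_k=19  p_k/q_k = 1141/58
k=4  a_k=2  p_k/q_k = 2341/119
k=5  a_k=1  p_k/q_k = 3482/177
→ (3482, 177).  Check: 3482²=12124324, 387·177²=12124323, difference 1.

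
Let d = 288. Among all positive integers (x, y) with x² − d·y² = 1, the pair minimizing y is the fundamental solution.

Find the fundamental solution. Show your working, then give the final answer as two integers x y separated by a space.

√288 = [16; 1,32, …], period ℓ=2 (even) → k=1
step 0: (16, 1)  from 16·(1,0) + (0,1)
step 1: (17, 1)  from 1·(16,1) + (1,0)
(x₁, y₁) = (17, 1);  17² − 288·1² = 1 ✓

17 1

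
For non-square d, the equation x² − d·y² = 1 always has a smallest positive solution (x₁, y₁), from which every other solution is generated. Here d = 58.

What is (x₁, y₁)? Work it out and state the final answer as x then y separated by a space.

19603 2574

√58 → a₀=7, period (1,1,1,1,1,1,14); ℓ=7 odd so k=13
step 0: (7, 1)  from 7·(1,0) + (0,1)
…
step 2: (15, 2)  from 1·(8,1) + (7,1)
step 3: (23, 3)  from 1·(15,2) + (8,1)
step 4: (38, 5)  from 1·(23,3) + (15,2)
step 5: (61, 8)  from 1·(38,5) + (23,3)
step 6: (99, 13)  from 1·(61,8) + (38,5)
step 7: (1447, 190)  from 14·(99,13) + (61,8)
step 8: (1546, 203)  from 1·(1447,190) + (99,13)
step 9: (2993, 393)  from 1·(1546,203) + (1447,190)
step 10: (4539, 596)  from 1·(2993,393) + (1546,203)
…
step 12: (12071, 1585)  from 1·(7532,989) + (4539,596)
step 13: (19603, 2574)  from 1·(12071,1585) + (7532,989)
(x₁, y₁) = (19603, 2574);  19603² − 58·2574² = 1 ✓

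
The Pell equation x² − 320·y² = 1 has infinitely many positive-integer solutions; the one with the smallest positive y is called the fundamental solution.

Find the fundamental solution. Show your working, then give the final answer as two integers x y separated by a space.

161 9

d=320: √d = [17; 1,7,1,34] (ℓ=4, even), read p_3/q_3
a_0=17:  p_0=17·1+0=17,  q_0=17·0+1=1
…
a_2=7:  p_2=7·18+17=143,  q_2=7·1+1=8
a_3=1:  p_3=1·143+18=161,  q_3=1·8+1=9
fundamental: x₁=161, y₁=9  (since 25921 − 320·81 = 1)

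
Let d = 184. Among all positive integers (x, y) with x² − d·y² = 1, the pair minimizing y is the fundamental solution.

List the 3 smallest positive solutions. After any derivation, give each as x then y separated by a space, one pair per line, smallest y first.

24335 1794
1184384449 87313980
57643991108495 4249571404806

√184 = [13; 1,1,3,2,1,2,1,2,3,1,1,26, …], period ℓ=12 (even) → k=11
k=0  a_k=13  p_k/q_k = 13/1
…
k=2  a_k=1  p_k/q_k = 27/2
k=3  a_k=3  p_k/q_k = 95/7
k=4  a_k=2  p_k/q_k = 217/16
…
k=6  a_k=2  p_k/q_k = 841/62
k=7  a_k=1  p_k/q_k = 1153/85
k=8  a_k=2  p_k/q_k = 3147/232
k=9  a_k=3  p_k/q_k = 10594/781
k=10  a_k=1  p_k/q_k = 13741/1013
k=11  a_k=1  p_k/q_k = 24335/1794
(x₁, y₁) = (24335, 1794);  24335² − 184·1794² = 1 ✓
(x_2, y_2) = (24335·24335 + 184·1794·1794, 24335·1794 + 1794·24335) = (1184384449, 87313980)
(x_3, y_3) = (24335·1184384449 + 184·1794·87313980, 24335·87313980 + 1794·1184384449) = (57643991108495, 4249571404806)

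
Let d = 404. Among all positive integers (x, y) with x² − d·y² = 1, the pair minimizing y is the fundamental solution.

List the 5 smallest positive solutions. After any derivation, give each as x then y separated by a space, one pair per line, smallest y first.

201 10
80801 4020
32481801 1616030
13057603201 649640040
5249124005001 261153680050

d=404: √d = [20; 10,40] (ℓ=2, even), read p_1/q_1
step 0: (20, 1)  from 20·(1,0) + (0,1)
step 1: (201, 10)  from 10·(20,1) + (1,0)
→ (201, 10).  Check: 201²=40401, 404·10²=40400, difference 1.
(x_2, y_2) = (201·201 + 404·10·10, 201·10 + 10·201) = (80801, 4020)
(x_3, y_3) = (201·80801 + 404·10·4020, 201·4020 + 10·80801) = (32481801, 1616030)
(x_4, y_4) = (201·32481801 + 404·10·1616030, 201·1616030 + 10·32481801) = (13057603201, 649640040)
(x_5, y_5) = (201·13057603201 + 404·10·649640040, 201·649640040 + 10·13057603201) = (5249124005001, 261153680050)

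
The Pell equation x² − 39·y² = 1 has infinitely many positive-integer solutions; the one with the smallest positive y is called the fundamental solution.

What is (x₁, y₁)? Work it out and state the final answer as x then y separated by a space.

√39 = [6; 4,12, …], period ℓ=2 (even) → k=1
step 0: (6, 1)  from 6·(1,0) + (0,1)
step 1: (25, 4)  from 4·(6,1) + (1,0)
→ (25, 4).  Check: 25²=625, 39·4²=624, difference 1.

25 4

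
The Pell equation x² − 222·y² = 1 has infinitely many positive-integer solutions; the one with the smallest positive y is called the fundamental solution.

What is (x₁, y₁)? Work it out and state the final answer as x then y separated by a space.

√222 = [14; 1,8,1,28, …], period ℓ=4 (even) → k=3
i=0: a=14 ⇒ p=14, q=1
i=1: a=1 ⇒ p=15, q=1
i=2: a=8 ⇒ p=134, q=9
i=3: a=1 ⇒ p=149, q=10
fundamental: x₁=149, y₁=10  (since 22201 − 222·100 = 1)

149 10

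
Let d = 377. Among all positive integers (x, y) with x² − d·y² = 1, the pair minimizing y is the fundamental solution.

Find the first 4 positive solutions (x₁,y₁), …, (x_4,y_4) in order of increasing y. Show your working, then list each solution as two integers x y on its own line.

233 12
108577 5592
50596649 2605860
23577929857 1214325168

√377 → a₀=19, period (2,2,2,38); ℓ=4 even so k=3
step 0: (19, 1)  from 19·(1,0) + (0,1)
step 1: (39, 2)  from 2·(19,1) + (1,0)
step 2: (97, 5)  from 2·(39,2) + (19,1)
step 3: (233, 12)  from 2·(97,5) + (39,2)
fundamental: x₁=233, y₁=12  (since 54289 − 377·144 = 1)
(233+12√377)^2 = 108577 + 5592√377
(233+12√377)^3 = 50596649 + 2605860√377
(233+12√377)^4 = 23577929857 + 1214325168√377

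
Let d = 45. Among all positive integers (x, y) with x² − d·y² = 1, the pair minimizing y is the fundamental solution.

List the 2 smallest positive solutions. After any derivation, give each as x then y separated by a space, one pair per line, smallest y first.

161 24
51841 7728

√45 → a₀=6, period (1,2,2,2,1,12); ℓ=6 even so k=5
a_0=6:  p_0=6·1+0=6,  q_0=6·0+1=1
…
a_2=2:  p_2=2·7+6=20,  q_2=2·1+1=3
…
a_4=2:  p_4=2·47+20=114,  q_4=2·7+3=17
a_5=1:  p_5=1·114+47=161,  q_5=1·17+7=24
→ (161, 24).  Check: 161²=25921, 45·24²=25920, difference 1.
k=2:  x_2 = 161·161+45·24·24 = 51841,  y_2 = 161·24+24·161 = 7728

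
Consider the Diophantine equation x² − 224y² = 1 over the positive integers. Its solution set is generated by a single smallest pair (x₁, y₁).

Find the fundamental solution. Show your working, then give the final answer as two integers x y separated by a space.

√224 → a₀=14, period (1,28); ℓ=2 even so k=1
k=0  a_k=14  p_k/q_k = 14/1
k=1  a_k=1  p_k/q_k = 15/1
(x₁, y₁) = (15, 1);  15² − 224·1² = 1 ✓

15 1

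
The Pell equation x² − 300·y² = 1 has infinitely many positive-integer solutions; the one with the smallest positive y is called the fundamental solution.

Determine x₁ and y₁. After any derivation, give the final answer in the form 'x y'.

1351 78

√300 = [17; 3,8,3,34, …], period ℓ=4 (even) → k=3
i=0: a=17 ⇒ p=17, q=1
i=1: a=3 ⇒ p=52, q=3
i=2: a=8 ⇒ p=433, q=25
i=3: a=3 ⇒ p=1351, q=78
→ (1351, 78).  Check: 1351²=1825201, 300·78²=1825200, difference 1.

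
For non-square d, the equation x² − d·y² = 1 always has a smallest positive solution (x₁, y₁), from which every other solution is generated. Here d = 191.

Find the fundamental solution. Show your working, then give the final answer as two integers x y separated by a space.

8994000 650783

√191 = [13; 1,4,1,1,3,…,4,1,26, …], period ℓ=16 (even) → k=15
a_0=13:  p_0=13·1+0=13,  q_0=13·0+1=1
…
a_2=4:  p_2=4·14+13=69,  q_2=4·1+1=5
a_3=1:  p_3=1·69+14=83,  q_3=1·5+1=6
a_4=1:  p_4=1·83+69=152,  q_4=1·6+5=11
a_5=3:  p_5=3·152+83=539,  q_5=3·11+6=39
a_6=2:  p_6=2·539+152=1230,  q_6=2·39+11=89
a_7=2:  p_7=2·1230+539=2999,  q_7=2·89+39=217
a_8=13:  p_8=13·2999+1230=40217,  q_8=13·217+89=2910
a_9=2:  p_9=2·40217+2999=83433,  q_9=2·2910+217=6037
…
a_11=3:  p_11=3·207083+83433=704682,  q_11=3·14984+6037=50989
a_12=1:  p_12=1·704682+207083=911765,  q_12=1·50989+14984=65973
a_13=1:  p_13=1·911765+704682=1616447,  q_13=1·65973+50989=116962
a_14=4:  p_14=4·1616447+911765=7377553,  q_14=4·116962+65973=533821
a_15=1:  p_15=1·7377553+1616447=8994000,  q_15=1·533821+116962=650783
fundamental: x₁=8994000, y₁=650783  (since 80892036000000 − 191·423518513089 = 1)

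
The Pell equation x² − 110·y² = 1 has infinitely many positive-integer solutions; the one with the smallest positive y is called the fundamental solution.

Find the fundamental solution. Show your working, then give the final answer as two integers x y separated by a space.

d=110: √d = [10; 2,20] (ℓ=2, even), read p_1/q_1
step 0: (10, 1)  from 10·(1,0) + (0,1)
step 1: (21, 2)  from 2·(10,1) + (1,0)
→ (21, 2).  Check: 21²=441, 110·2²=440, difference 1.

21 2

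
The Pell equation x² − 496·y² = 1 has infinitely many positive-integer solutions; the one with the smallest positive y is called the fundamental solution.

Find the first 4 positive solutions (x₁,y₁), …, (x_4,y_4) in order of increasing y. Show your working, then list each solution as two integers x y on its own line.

d=496: √d = [22; 3,1,2,4,1,…,1,3,44] (ℓ=16, even), read p_15/q_15
i=0: a=22 ⇒ p=22, q=1
i=1: a=3 ⇒ p=67, q=3
…
i=10: a=1 ⇒ p=49709, q=2232
…
i=12: a=4 ⇒ p=389209, q=17476
…
i=14: a=1 ⇒ p=1252502, q=56239
i=15: a=3 ⇒ p=4620799, q=207480
→ (4620799, 207480).  Check: 4620799²=21351783398401, 496·207480²=21351783398400, difference 1.
n=2: (4620799,207480)∘(4620799,207480) = (4620799·4620799+496·207480·207480, 4620799·207480+207480·4620799) = (42703566796801,1917446753040)
n=3: (42703566796801,1917446753040)∘(4620799,207480) = (4620799·42703566796801+496·207480·1917446753040, 4620799·1917446753040+207480·42703566796801) = (394649197502177907199,17720272078000750440)
n=4: (394649197502177907199,17720272078000750440)∘(4620799,207480) = (4620799·394649197502177907199+496·207480·17720272078000750440, 4620799·17720272078000750440+207480·394649197502177907199) = (3647189234337689639247667201,163763630995505661818050080)

4620799 207480
42703566796801 1917446753040
394649197502177907199 17720272078000750440
3647189234337689639247667201 163763630995505661818050080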